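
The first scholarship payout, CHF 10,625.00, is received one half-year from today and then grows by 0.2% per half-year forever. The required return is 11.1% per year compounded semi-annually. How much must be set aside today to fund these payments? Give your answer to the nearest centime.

Periodic rate r = 0.111/2 per half-year.
Growing perpetuity (Gordon): PV = PMT₁ / (r − g) = 10,625 / (r − 0.002) = CHF 198,598.13.

CHF 198,598.13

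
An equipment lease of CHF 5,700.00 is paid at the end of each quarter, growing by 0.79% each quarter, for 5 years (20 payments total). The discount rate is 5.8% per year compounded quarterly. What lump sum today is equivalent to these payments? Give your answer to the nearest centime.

Periodic rate r = 0.058/4 per quarter; n is counted in quarters.
Growing ordinary annuity: PV = PMT₁ × [1 − ((1+g)/(1+r))^n] / (r − g) = 5,700 × [1 − ((1+0.0079)/(1+r))^20] / (r − 0.0079) = CHF 105,689.44.

CHF 105,689.44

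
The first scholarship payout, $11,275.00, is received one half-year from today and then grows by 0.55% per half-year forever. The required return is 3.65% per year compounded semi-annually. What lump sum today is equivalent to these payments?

Periodic rate r = 0.0365/2 per half-year.
Growing perpetuity (Gordon): PV = PMT₁ / (r − g) = 11,275 / (r − 0.0055) = $884,313.73.

$884,313.73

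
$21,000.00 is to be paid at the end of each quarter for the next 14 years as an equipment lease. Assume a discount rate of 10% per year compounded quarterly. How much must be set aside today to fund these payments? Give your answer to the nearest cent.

$629,262.01

This is an ordinary annuity: 56 payments of $21,000.00 at the end of each quarter.
Periodic rate r = 0.1/4 per quarter; n is counted in quarters.
PV = PMT × [(1 − (1+r)^−n)/r] = 21,000 × [1 − (1+r)^−56] / r = $629,262.01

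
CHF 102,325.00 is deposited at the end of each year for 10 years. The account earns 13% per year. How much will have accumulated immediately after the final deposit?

CHF 1,884,800.83

This is an ordinary annuity: 10 deposits of CHF 102,325.00 at the end of each year.
Periodic rate r = 0.13 per year.
FV = PMT × [((1+r)^n − 1)/r] = 102,325 × [(1+r)^10 − 1] / r = CHF 1,884,800.83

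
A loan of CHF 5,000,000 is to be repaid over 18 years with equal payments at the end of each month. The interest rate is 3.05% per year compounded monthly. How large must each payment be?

Level ordinary annuity; solve PV = PMT × [(1 − (1+r)^−n)/r] for PMT.
Periodic rate r = 0.0305/12 per month; n is counted in months.
With n = 216: PMT = 5,000,000 / ([(1 − (1+r)^−n)/r]) = CHF 30,109.50

CHF 30,109.50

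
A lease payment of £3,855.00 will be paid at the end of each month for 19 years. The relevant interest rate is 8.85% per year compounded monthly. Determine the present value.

£424,835.94

This is an ordinary annuity: 228 payments of £3,855.00 at the end of each month.
Periodic rate r = 0.0885/12 per month; n is counted in months.
PV = PMT × [(1 − (1+r)^−n)/r] = 3,855 × [1 − (1+r)^−228] / r = £424,835.94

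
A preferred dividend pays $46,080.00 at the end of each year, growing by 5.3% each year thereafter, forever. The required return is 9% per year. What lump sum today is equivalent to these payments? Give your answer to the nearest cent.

Periodic rate r = 0.09 per year.
Growing perpetuity (Gordon): PV = PMT₁ / (r − g) = 46,080 / (r − 0.053) = $1,245,405.41.

$1,245,405.41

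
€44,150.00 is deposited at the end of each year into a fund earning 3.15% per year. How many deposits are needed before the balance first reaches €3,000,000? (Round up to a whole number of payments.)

Periodic rate r = 0.0315 per year.
Ordinary annuity FV: 3,000,000 = 44,150 × [((1+r)^n − 1)/r].
(1+r)^n = 1 + 3,000,000 × r / 44,150, so n = ln(1 + 3,000,000·r/44,150) / ln(1+r) = 36.90.
Round up to a whole number of payments: n = 37.

37 payments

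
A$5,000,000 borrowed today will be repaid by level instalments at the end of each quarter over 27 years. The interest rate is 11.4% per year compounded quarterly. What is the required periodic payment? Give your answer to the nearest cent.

A$149,696.96

Level ordinary annuity; solve PV = PMT × [(1 − (1+r)^−n)/r] for PMT.
Periodic rate r = 0.114/4 per quarter; n is counted in quarters.
With n = 108: PMT = 5,000,000 / ([(1 − (1+r)^−n)/r]) = A$149,696.96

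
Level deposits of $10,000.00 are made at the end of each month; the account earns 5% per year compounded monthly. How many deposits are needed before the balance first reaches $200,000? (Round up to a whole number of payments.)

Periodic rate r = 0.05/12 per month; n is counted in months.
Ordinary annuity FV: 200,000 = 10,000 × [((1+r)^n − 1)/r].
(1+r)^n = 1 + 200,000 × r / 10,000, so n = ln(1 + 200,000·r/10,000) / ln(1+r) = 19.25.
Round up to a whole number of payments: n = 20.

20 payments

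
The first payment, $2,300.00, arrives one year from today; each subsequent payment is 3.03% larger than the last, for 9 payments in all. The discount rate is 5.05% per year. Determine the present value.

$18,255.36

Periodic rate r = 0.0505 per year.
Growing ordinary annuity: PV = PMT₁ × [1 − ((1+g)/(1+r))^n] / (r − g) = 2,300 × [1 − ((1+0.0303)/(1+r))^9] / (r − 0.0303) = $18,255.36.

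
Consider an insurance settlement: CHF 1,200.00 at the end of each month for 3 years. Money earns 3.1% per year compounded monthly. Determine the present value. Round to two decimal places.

This is an ordinary annuity: 36 payments of CHF 1,200.00 at the end of each month.
Periodic rate r = 0.031/12 per month; n is counted in months.
PV = PMT × [(1 − (1+r)^−n)/r] = 1,200 × [1 − (1+r)^−36] / r = CHF 41,201.29

CHF 41,201.29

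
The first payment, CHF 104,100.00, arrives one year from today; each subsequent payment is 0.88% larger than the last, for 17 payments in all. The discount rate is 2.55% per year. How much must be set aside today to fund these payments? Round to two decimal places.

CHF 1,518,179.95

Periodic rate r = 0.0255 per year.
Growing ordinary annuity: PV = PMT₁ × [1 − ((1+g)/(1+r))^n] / (r − g) = 104,100 × [1 − ((1+0.0088)/(1+r))^17] / (r − 0.0088) = CHF 1,518,179.95.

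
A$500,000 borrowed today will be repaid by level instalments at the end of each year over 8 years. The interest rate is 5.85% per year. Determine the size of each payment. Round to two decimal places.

A$80,040.63

Level ordinary annuity; solve PV = PMT × [(1 − (1+r)^−n)/r] for PMT.
Periodic rate r = 0.0585 per year.
With n = 8: PMT = 500,000 / ([(1 − (1+r)^−n)/r]) = A$80,040.63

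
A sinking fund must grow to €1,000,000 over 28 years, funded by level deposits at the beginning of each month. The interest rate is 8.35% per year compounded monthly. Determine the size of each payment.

€744.88

Level annuity due; solve FV = PMT × [((1+r)^n − 1)/r] × (1+r) for PMT.
Periodic rate r = 0.0835/12 per month; n is counted in months.
With n = 336: PMT = 1,000,000 / ([((1+r)^n − 1)/r] × (1+r)) = €744.88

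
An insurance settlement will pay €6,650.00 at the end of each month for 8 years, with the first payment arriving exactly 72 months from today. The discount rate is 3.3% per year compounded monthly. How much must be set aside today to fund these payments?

€461,132.36

Ordinary annuity of 96 payments, first payment at period 72.
Periodic rate r = 0.033/12 per month; n is counted in months.
The ordinary-annuity PV formula values the stream one period before the first payment (period 71); discount that back 71 periods:
PV₀ = 6,650 × [1 − (1+r)^−96] / r × (1+r)^−71 = €461,132.36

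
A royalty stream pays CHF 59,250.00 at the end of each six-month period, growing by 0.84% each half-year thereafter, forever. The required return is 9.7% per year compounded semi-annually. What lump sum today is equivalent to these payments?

Periodic rate r = 0.097/2 per half-year.
Growing perpetuity (Gordon): PV = PMT₁ / (r − g) = 59,250 / (r − 0.0084) = CHF 1,477,556.11.

CHF 1,477,556.11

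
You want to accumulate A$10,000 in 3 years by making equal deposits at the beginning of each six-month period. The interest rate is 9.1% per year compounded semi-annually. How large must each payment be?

A$1,422.20

Level annuity due; solve FV = PMT × [((1+r)^n − 1)/r] × (1+r) for PMT.
Periodic rate r = 0.091/2 per half-year; n is counted in half-years.
With n = 6: PMT = 10,000 / ([((1+r)^n − 1)/r] × (1+r)) = A$1,422.20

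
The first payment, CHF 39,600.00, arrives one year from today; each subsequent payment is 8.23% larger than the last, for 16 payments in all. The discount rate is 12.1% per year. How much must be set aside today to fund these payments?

Periodic rate r = 0.121 per year.
Growing ordinary annuity: PV = PMT₁ × [1 − ((1+g)/(1+r))^n] / (r − g) = 39,600 × [1 − ((1+0.0823)/(1+r))^16] / (r − 0.0823) = CHF 440,002.85.

CHF 440,002.85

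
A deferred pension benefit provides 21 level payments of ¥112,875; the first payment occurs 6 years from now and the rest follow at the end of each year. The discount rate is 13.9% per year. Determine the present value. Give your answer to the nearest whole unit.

Ordinary annuity of 21 payments, first payment at period 6.
Periodic rate r = 0.139 per year.
The ordinary-annuity PV formula values the stream one period before the first payment (period 5); discount that back 5 periods:
PV₀ = 112,875 × [1 − (1+r)^−21] / r × (1+r)^−5 = ¥396,068

¥396,068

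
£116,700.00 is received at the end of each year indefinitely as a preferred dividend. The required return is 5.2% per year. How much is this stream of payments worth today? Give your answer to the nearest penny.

Periodic rate r = 0.052 per year.
Level perpetuity: PV = PMT / r = 116,700 / (0.052) = £2,244,230.77.

£2,244,230.77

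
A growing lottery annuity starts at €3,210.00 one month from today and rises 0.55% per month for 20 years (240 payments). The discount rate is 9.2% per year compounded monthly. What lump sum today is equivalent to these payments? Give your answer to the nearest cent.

Periodic rate r = 0.092/12 per month; n is counted in months.
Growing ordinary annuity: PV = PMT₁ × [1 − ((1+g)/(1+r))^n] / (r − g) = 3,210 × [1 − ((1+0.0055)/(1+r))^240] / (r − 0.0055) = €597,732.91.

€597,732.91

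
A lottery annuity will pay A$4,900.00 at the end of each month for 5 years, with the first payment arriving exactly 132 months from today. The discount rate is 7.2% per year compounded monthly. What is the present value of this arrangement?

Ordinary annuity of 60 payments, first payment at period 132.
Periodic rate r = 0.072/12 per month; n is counted in months.
The ordinary-annuity PV formula values the stream one period before the first payment (period 131); discount that back 131 periods:
PV₀ = 4,900 × [1 − (1+r)^−60] / r × (1+r)^−131 = A$112,486.78

A$112,486.78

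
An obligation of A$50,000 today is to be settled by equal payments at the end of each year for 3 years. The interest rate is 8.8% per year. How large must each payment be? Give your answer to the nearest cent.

A$19,682.37

Level ordinary annuity; solve PV = PMT × [(1 − (1+r)^−n)/r] for PMT.
Periodic rate r = 0.088 per year.
With n = 3: PMT = 50,000 / ([(1 − (1+r)^−n)/r]) = A$19,682.37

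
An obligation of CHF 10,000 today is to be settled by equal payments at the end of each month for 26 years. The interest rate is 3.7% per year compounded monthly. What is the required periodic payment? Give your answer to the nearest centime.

Level ordinary annuity; solve PV = PMT × [(1 − (1+r)^−n)/r] for PMT.
Periodic rate r = 0.037/12 per month; n is counted in months.
With n = 312: PMT = 10,000 / ([(1 − (1+r)^−n)/r]) = CHF 49.95

CHF 49.95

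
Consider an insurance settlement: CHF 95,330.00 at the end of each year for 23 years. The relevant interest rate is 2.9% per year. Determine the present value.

CHF 1,583,993.03

This is an ordinary annuity: 23 payments of CHF 95,330.00 at the end of each year.
Periodic rate r = 0.029 per year.
PV = PMT × [(1 − (1+r)^−n)/r] = 95,330 × [1 − (1+r)^−23] / r = CHF 1,583,993.03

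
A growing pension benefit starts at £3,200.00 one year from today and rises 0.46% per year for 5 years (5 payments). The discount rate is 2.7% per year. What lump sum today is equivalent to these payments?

Periodic rate r = 0.027 per year.
Growing ordinary annuity: PV = PMT₁ × [1 − ((1+g)/(1+r))^n] / (r − g) = 3,200 × [1 − ((1+0.0046)/(1+r))^5] / (r − 0.0046) = £14,914.41.

£14,914.41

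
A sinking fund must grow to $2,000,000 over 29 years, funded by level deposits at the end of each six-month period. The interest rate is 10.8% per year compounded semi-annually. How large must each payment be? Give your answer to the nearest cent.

$5,367.00

Level ordinary annuity; solve FV = PMT × [((1+r)^n − 1)/r] for PMT.
Periodic rate r = 0.108/2 per half-year; n is counted in half-years.
With n = 58: PMT = 2,000,000 / ([((1+r)^n − 1)/r]) = $5,367.00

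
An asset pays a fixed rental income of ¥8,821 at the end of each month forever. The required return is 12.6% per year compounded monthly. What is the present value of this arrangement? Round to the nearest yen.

Periodic rate r = 0.126/12 per month.
Level perpetuity: PV = PMT / r = 8,821 / (0.126/12) = ¥840,095.

¥840,095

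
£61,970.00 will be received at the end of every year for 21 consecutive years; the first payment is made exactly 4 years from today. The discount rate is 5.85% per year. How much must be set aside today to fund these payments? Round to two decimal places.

£622,535.90

Ordinary annuity of 21 payments, first payment at period 4.
Periodic rate r = 0.0585 per year.
The ordinary-annuity PV formula values the stream one period before the first payment (period 3); discount that back 3 periods:
PV₀ = 61,970 × [1 − (1+r)^−21] / r × (1+r)^−3 = £622,535.90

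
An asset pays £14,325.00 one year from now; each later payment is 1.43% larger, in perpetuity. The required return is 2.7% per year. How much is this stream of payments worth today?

Periodic rate r = 0.027 per year.
Growing perpetuity (Gordon): PV = PMT₁ / (r − g) = 14,325 / (r − 0.0143) = £1,127,952.76.

£1,127,952.76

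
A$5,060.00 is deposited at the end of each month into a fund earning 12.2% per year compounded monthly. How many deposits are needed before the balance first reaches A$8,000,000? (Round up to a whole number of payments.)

281 payments

Periodic rate r = 0.122/12 per month; n is counted in months.
Ordinary annuity FV: 8,000,000 = 5,060 × [((1+r)^n − 1)/r].
(1+r)^n = 1 + 8,000,000 × r / 5,060, so n = ln(1 + 8,000,000·r/5,060) / ln(1+r) = 280.52.
Round up to a whole number of payments: n = 281.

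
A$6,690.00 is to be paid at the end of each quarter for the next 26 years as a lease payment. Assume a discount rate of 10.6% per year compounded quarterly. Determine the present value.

This is an ordinary annuity: 104 payments of A$6,690.00 at the end of each quarter.
Periodic rate r = 0.106/4 per quarter; n is counted in quarters.
PV = PMT × [(1 − (1+r)^−n)/r] = 6,690 × [1 − (1+r)^−104] / r = A$235,824.48

A$235,824.48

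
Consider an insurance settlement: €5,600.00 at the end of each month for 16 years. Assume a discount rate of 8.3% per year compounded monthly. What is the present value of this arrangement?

€594,095.75

This is an ordinary annuity: 192 payments of €5,600.00 at the end of each month.
Periodic rate r = 0.083/12 per month; n is counted in months.
PV = PMT × [(1 − (1+r)^−n)/r] = 5,600 × [1 − (1+r)^−192] / r = €594,095.75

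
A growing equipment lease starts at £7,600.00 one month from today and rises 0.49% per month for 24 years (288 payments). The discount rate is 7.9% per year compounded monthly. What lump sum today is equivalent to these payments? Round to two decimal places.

£1,726,808.67

Periodic rate r = 0.079/12 per month; n is counted in months.
Growing ordinary annuity: PV = PMT₁ × [1 − ((1+g)/(1+r))^n] / (r − g) = 7,600 × [1 − ((1+0.0049)/(1+r))^288] / (r − 0.0049) = £1,726,808.67.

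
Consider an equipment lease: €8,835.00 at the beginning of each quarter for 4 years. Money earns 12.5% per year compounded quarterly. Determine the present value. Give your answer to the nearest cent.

€113,359.35

This is an annuity due: 16 payments of €8,835.00 at the beginning of each quarter.
Periodic rate r = 0.125/4 per quarter; n is counted in quarters.
PV = PMT × [(1 − (1+r)^−n)/r] × (1+r) = 8,835 × [1 − (1+r)^−16] / r × (1+r) = €113,359.35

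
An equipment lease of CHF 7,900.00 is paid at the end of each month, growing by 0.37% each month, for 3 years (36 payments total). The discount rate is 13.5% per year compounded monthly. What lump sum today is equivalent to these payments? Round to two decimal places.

CHF 247,417.62

Periodic rate r = 0.135/12 per month; n is counted in months.
Growing ordinary annuity: PV = PMT₁ × [1 − ((1+g)/(1+r))^n] / (r − g) = 7,900 × [1 − ((1+0.0037)/(1+r))^36] / (r − 0.0037) = CHF 247,417.62.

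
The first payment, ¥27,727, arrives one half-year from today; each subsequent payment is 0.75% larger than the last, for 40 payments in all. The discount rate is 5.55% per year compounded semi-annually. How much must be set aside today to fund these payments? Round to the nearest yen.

¥751,530

Periodic rate r = 0.0555/2 per half-year; n is counted in half-years.
Growing ordinary annuity: PV = PMT₁ × [1 − ((1+g)/(1+r))^n] / (r − g) = 27,727 × [1 − ((1+0.0075)/(1+r))^40] / (r − 0.0075) = ¥751,530.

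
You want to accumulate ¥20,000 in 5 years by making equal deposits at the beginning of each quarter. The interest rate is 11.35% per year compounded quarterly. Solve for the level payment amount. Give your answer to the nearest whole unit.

¥736

Level annuity due; solve FV = PMT × [((1+r)^n − 1)/r] × (1+r) for PMT.
Periodic rate r = 0.1135/4 per quarter; n is counted in quarters.
With n = 20: PMT = 20,000 / ([((1+r)^n − 1)/r] × (1+r)) = ¥736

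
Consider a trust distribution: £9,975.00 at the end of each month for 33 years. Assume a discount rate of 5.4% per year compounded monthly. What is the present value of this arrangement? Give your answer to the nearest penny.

£1,842,104.66

This is an ordinary annuity: 396 payments of £9,975.00 at the end of each month.
Periodic rate r = 0.054/12 per month; n is counted in months.
PV = PMT × [(1 − (1+r)^−n)/r] = 9,975 × [1 − (1+r)^−396] / r = £1,842,104.66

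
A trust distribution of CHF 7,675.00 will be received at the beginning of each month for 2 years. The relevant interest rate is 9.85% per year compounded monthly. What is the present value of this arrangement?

This is an annuity due: 24 payments of CHF 7,675.00 at the beginning of each month.
Periodic rate r = 0.0985/12 per month; n is counted in months.
PV = PMT × [(1 − (1+r)^−n)/r] × (1+r) = 7,675 × [1 − (1+r)^−24] / r × (1+r) = CHF 167,940.91

CHF 167,940.91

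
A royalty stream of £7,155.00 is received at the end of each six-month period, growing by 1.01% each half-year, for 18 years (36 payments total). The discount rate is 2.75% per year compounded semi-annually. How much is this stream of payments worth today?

Periodic rate r = 0.0275/2 per half-year; n is counted in half-years.
Growing ordinary annuity: PV = PMT₁ × [1 − ((1+g)/(1+r))^n] / (r − g) = 7,155 × [1 − ((1+0.0101)/(1+r))^36] / (r − 0.0101) = £238,711.00.

£238,711.00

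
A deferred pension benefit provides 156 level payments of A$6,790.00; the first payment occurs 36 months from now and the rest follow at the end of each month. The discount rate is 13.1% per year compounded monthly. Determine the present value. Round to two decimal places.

A$347,156.72

Ordinary annuity of 156 payments, first payment at period 36.
Periodic rate r = 0.131/12 per month; n is counted in months.
The ordinary-annuity PV formula values the stream one period before the first payment (period 35); discount that back 35 periods:
PV₀ = 6,790 × [1 − (1+r)^−156] / r × (1+r)^−35 = A$347,156.72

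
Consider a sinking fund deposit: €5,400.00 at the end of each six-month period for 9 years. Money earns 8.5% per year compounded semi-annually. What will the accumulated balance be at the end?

This is an ordinary annuity: 18 deposits of €5,400.00 at the end of each six-month period.
Periodic rate r = 0.085/2 per half-year; n is counted in half-years.
FV = PMT × [((1+r)^n − 1)/r] = 5,400 × [(1+r)^18 − 1] / r = €141,706.96

€141,706.96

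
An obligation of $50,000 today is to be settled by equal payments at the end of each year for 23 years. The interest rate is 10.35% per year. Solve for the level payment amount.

Level ordinary annuity; solve PV = PMT × [(1 − (1+r)^−n)/r] for PMT.
Periodic rate r = 0.1035 per year.
With n = 23: PMT = 50,000 / ([(1 − (1+r)^−n)/r]) = $5,774.44

$5,774.44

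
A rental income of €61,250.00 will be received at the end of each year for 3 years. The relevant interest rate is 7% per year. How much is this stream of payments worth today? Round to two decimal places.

This is an ordinary annuity: 3 payments of €61,250.00 at the end of each year.
Periodic rate r = 0.07 per year.
PV = PMT × [(1 − (1+r)^−n)/r] = 61,250 × [1 − (1+r)^−3] / r = €160,739.36

€160,739.36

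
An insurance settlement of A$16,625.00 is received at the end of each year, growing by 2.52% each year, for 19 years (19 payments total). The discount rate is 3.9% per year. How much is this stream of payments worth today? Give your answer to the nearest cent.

A$270,272.09

Periodic rate r = 0.039 per year.
Growing ordinary annuity: PV = PMT₁ × [1 − ((1+g)/(1+r))^n] / (r − g) = 16,625 × [1 − ((1+0.0252)/(1+r))^19] / (r − 0.0252) = A$270,272.09.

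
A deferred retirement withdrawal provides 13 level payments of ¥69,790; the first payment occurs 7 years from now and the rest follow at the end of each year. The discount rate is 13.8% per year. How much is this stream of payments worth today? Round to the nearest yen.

¥189,469

Ordinary annuity of 13 payments, first payment at period 7.
Periodic rate r = 0.138 per year.
The ordinary-annuity PV formula values the stream one period before the first payment (period 6); discount that back 6 periods:
PV₀ = 69,790 × [1 − (1+r)^−13] / r × (1+r)^−6 = ¥189,469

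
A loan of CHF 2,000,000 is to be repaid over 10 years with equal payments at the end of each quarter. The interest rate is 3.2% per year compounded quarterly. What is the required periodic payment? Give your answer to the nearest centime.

CHF 58,623.99

Level ordinary annuity; solve PV = PMT × [(1 − (1+r)^−n)/r] for PMT.
Periodic rate r = 0.032/4 per quarter; n is counted in quarters.
With n = 40: PMT = 2,000,000 / ([(1 − (1+r)^−n)/r]) = CHF 58,623.99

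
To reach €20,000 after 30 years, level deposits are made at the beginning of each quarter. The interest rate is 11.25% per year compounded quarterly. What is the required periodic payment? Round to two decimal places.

Level annuity due; solve FV = PMT × [((1+r)^n − 1)/r] × (1+r) for PMT.
Periodic rate r = 0.1125/4 per quarter; n is counted in quarters.
With n = 120: PMT = 20,000 / ([((1+r)^n − 1)/r] × (1+r)) = €20.34

€20.34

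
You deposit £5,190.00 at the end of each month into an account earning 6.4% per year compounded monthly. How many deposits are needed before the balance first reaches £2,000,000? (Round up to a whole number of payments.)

Periodic rate r = 0.064/12 per month; n is counted in months.
Ordinary annuity FV: 2,000,000 = 5,190 × [((1+r)^n − 1)/r].
(1+r)^n = 1 + 2,000,000 × r / 5,190, so n = ln(1 + 2,000,000·r/5,190) / ln(1+r) = 209.97.
Round up to a whole number of payments: n = 210.

210 payments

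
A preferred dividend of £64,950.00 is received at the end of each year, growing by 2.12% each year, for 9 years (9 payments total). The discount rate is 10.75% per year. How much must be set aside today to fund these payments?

£389,970.28

Periodic rate r = 0.1075 per year.
Growing ordinary annuity: PV = PMT₁ × [1 − ((1+g)/(1+r))^n] / (r − g) = 64,950 × [1 − ((1+0.0212)/(1+r))^9] / (r − 0.0212) = £389,970.28.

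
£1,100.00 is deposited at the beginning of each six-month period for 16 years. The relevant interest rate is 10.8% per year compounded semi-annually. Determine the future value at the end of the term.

£94,071.42

This is an annuity due: 32 deposits of £1,100.00 at the beginning of each six-month period.
Periodic rate r = 0.108/2 per half-year; n is counted in half-years.
FV = PMT × [((1+r)^n − 1)/r] × (1+r) = 1,100 × [(1+r)^32 − 1] / r × (1+r) = £94,071.42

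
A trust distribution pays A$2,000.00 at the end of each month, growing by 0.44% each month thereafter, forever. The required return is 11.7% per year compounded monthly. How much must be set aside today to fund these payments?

A$373,831.78

Periodic rate r = 0.117/12 per month.
Growing perpetuity (Gordon): PV = PMT₁ / (r − g) = 2,000 / (r − 0.0044) = A$373,831.78.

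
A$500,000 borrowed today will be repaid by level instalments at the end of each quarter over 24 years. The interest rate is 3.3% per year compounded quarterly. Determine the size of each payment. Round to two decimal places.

Level ordinary annuity; solve PV = PMT × [(1 − (1+r)^−n)/r] for PMT.
Periodic rate r = 0.033/4 per quarter; n is counted in quarters.
With n = 96: PMT = 500,000 / ([(1 − (1+r)^−n)/r]) = A$7,560.65

A$7,560.65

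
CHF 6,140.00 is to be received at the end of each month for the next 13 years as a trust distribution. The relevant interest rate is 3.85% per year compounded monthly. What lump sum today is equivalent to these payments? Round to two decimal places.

CHF 752,658.70

This is an ordinary annuity: 156 payments of CHF 6,140.00 at the end of each month.
Periodic rate r = 0.0385/12 per month; n is counted in months.
PV = PMT × [(1 − (1+r)^−n)/r] = 6,140 × [1 − (1+r)^−156] / r = CHF 752,658.70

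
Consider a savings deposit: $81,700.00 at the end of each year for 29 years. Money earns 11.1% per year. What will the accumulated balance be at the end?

This is an ordinary annuity: 29 deposits of $81,700.00 at the end of each year.
Periodic rate r = 0.111 per year.
FV = PMT × [((1+r)^n − 1)/r] = 81,700 × [(1+r)^29 − 1] / r = $14,845,375.10

$14,845,375.10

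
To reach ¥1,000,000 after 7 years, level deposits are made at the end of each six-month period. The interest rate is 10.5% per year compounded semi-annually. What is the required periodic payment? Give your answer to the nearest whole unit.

Level ordinary annuity; solve FV = PMT × [((1+r)^n − 1)/r] for PMT.
Periodic rate r = 0.105/2 per half-year; n is counted in half-years.
With n = 14: PMT = 1,000,000 / ([((1+r)^n − 1)/r]) = ¥50,145

¥50,145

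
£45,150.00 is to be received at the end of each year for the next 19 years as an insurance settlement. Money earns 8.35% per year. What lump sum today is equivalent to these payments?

£422,897.79

This is an ordinary annuity: 19 payments of £45,150.00 at the end of each year.
Periodic rate r = 0.0835 per year.
PV = PMT × [(1 − (1+r)^−n)/r] = 45,150 × [1 − (1+r)^−19] / r = £422,897.79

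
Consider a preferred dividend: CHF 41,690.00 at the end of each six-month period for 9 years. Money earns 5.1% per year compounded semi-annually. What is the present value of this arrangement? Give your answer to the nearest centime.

CHF 595,820.13

This is an ordinary annuity: 18 payments of CHF 41,690.00 at the end of each six-month period.
Periodic rate r = 0.051/2 per half-year; n is counted in half-years.
PV = PMT × [(1 − (1+r)^−n)/r] = 41,690 × [1 − (1+r)^−18] / r = CHF 595,820.13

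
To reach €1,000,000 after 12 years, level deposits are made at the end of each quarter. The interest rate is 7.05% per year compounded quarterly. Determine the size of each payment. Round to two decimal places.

Level ordinary annuity; solve FV = PMT × [((1+r)^n − 1)/r] for PMT.
Periodic rate r = 0.0705/4 per quarter; n is counted in quarters.
With n = 48: PMT = 1,000,000 / ([((1+r)^n − 1)/r]) = €13,421.43

€13,421.43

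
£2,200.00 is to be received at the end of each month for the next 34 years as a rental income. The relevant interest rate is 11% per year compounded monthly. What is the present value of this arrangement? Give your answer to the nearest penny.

£234,201.05

This is an ordinary annuity: 408 payments of £2,200.00 at the end of each month.
Periodic rate r = 0.11/12 per month; n is counted in months.
PV = PMT × [(1 − (1+r)^−n)/r] = 2,200 × [1 − (1+r)^−408] / r = £234,201.05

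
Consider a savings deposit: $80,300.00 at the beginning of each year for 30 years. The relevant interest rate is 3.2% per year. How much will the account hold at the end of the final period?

This is an annuity due: 30 deposits of $80,300.00 at the beginning of each year.
Periodic rate r = 0.032 per year.
FV = PMT × [((1+r)^n − 1)/r] × (1+r) = 80,300 × [(1+r)^30 − 1] / r × (1+r) = $4,072,809.06

$4,072,809.06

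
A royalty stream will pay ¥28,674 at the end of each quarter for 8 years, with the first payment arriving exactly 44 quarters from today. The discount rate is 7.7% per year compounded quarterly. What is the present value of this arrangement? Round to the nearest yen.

Ordinary annuity of 32 payments, first payment at period 44.
Periodic rate r = 0.077/4 per quarter; n is counted in quarters.
The ordinary-annuity PV formula values the stream one period before the first payment (period 43); discount that back 43 periods:
PV₀ = 28,674 × [1 − (1+r)^−32] / r × (1+r)^−43 = ¥299,671

¥299,671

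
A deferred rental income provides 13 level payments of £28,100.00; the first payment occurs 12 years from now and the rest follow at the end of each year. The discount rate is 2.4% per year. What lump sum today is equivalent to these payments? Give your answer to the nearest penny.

Ordinary annuity of 13 payments, first payment at period 12.
Periodic rate r = 0.024 per year.
The ordinary-annuity PV formula values the stream one period before the first payment (period 11); discount that back 11 periods:
PV₀ = 28,100 × [1 − (1+r)^−13] / r × (1+r)^−11 = £239,309.01

£239,309.01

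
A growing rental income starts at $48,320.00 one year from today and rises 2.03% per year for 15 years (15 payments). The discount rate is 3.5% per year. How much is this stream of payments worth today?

Periodic rate r = 0.035 per year.
Growing ordinary annuity: PV = PMT₁ × [1 − ((1+g)/(1+r))^n] / (r − g) = 48,320 × [1 − ((1+0.0203)/(1+r))^15] / (r − 0.0203) = $634,774.84.

$634,774.84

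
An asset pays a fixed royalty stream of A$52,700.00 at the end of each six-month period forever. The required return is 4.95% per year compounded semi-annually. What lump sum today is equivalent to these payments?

Periodic rate r = 0.0495/2 per half-year.
Level perpetuity: PV = PMT / r = 52,700 / (0.0495/2) = A$2,129,292.93.

A$2,129,292.93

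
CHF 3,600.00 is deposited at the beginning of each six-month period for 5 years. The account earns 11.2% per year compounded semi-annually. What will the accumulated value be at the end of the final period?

CHF 49,176.73

This is an annuity due: 10 deposits of CHF 3,600.00 at the beginning of each six-month period.
Periodic rate r = 0.112/2 per half-year; n is counted in half-years.
FV = PMT × [((1+r)^n − 1)/r] × (1+r) = 3,600 × [(1+r)^10 − 1] / r × (1+r) = CHF 49,176.73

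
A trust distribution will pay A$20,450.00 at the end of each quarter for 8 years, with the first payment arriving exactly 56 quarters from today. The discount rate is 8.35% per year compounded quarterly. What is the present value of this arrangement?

A$152,116.95

Ordinary annuity of 32 payments, first payment at period 56.
Periodic rate r = 0.0835/4 per quarter; n is counted in quarters.
The ordinary-annuity PV formula values the stream one period before the first payment (period 55); discount that back 55 periods:
PV₀ = 20,450 × [1 − (1+r)^−32] / r × (1+r)^−55 = A$152,116.95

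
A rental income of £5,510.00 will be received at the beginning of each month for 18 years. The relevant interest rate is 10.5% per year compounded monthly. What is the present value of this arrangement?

£538,467.64

This is an annuity due: 216 payments of £5,510.00 at the beginning of each month.
Periodic rate r = 0.105/12 per month; n is counted in months.
PV = PMT × [(1 − (1+r)^−n)/r] × (1+r) = 5,510 × [1 − (1+r)^−216] / r × (1+r) = £538,467.64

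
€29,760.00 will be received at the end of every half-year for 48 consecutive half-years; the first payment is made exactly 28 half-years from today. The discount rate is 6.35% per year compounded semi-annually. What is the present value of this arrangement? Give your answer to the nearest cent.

Ordinary annuity of 48 payments, first payment at period 28.
Periodic rate r = 0.0635/2 per half-year; n is counted in half-years.
The ordinary-annuity PV formula values the stream one period before the first payment (period 27); discount that back 27 periods:
PV₀ = 29,760 × [1 − (1+r)^−48] / r × (1+r)^−27 = €313,158.94

€313,158.94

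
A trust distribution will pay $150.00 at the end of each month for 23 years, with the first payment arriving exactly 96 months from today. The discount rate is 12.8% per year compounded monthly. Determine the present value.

Ordinary annuity of 276 payments, first payment at period 96.
Periodic rate r = 0.128/12 per month; n is counted in months.
The ordinary-annuity PV formula values the stream one period before the first payment (period 95); discount that back 95 periods:
PV₀ = 150 × [1 − (1+r)^−276] / r × (1+r)^−95 = $4,857.77

$4,857.77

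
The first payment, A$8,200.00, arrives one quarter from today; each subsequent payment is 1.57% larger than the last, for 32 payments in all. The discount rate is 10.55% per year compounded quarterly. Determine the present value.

Periodic rate r = 0.1055/4 per quarter; n is counted in quarters.
Growing ordinary annuity: PV = PMT₁ × [1 − ((1+g)/(1+r))^n] / (r − g) = 8,200 × [1 − ((1+0.0157)/(1+r))^32] / (r − 0.0157) = A$218,423.78.

A$218,423.78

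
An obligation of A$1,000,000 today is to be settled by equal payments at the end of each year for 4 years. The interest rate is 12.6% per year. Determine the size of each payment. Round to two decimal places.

Level ordinary annuity; solve PV = PMT × [(1 − (1+r)^−n)/r] for PMT.
Periodic rate r = 0.126 per year.
With n = 4: PMT = 1,000,000 / ([(1 − (1+r)^−n)/r]) = A$333,404.15

A$333,404.15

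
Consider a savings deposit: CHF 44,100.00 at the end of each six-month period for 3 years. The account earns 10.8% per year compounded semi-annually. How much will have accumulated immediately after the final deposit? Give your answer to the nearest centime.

This is an ordinary annuity: 6 deposits of CHF 44,100.00 at the end of each six-month period.
Periodic rate r = 0.108/2 per half-year; n is counted in half-years.
FV = PMT × [((1+r)^n − 1)/r] = 44,100 × [(1+r)^6 − 1] / r = CHF 302,999.34

CHF 302,999.34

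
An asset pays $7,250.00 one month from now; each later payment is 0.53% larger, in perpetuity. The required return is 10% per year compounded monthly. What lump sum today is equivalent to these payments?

$2,390,109.89

Periodic rate r = 0.1/12 per month.
Growing perpetuity (Gordon): PV = PMT₁ / (r − g) = 7,250 / (r − 0.0053) = $2,390,109.89.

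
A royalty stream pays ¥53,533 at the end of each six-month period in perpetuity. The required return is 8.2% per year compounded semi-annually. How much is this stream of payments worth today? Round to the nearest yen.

Periodic rate r = 0.082/2 per half-year.
Level perpetuity: PV = PMT / r = 53,533 / (0.082/2) = ¥1,305,683.

¥1,305,683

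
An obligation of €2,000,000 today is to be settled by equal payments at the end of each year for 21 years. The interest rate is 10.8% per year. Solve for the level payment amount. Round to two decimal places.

Level ordinary annuity; solve PV = PMT × [(1 − (1+r)^−n)/r] for PMT.
Periodic rate r = 0.108 per year.
With n = 21: PMT = 2,000,000 / ([(1 − (1+r)^−n)/r]) = €244,359.18

€244,359.18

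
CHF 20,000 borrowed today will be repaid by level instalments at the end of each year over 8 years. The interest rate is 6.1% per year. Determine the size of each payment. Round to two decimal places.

Level ordinary annuity; solve PV = PMT × [(1 − (1+r)^−n)/r] for PMT.
Periodic rate r = 0.061 per year.
With n = 8: PMT = 20,000 / ([(1 − (1+r)^−n)/r]) = CHF 3,233.48

CHF 3,233.48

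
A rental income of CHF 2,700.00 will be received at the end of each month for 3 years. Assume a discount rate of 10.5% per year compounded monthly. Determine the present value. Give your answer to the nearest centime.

CHF 83,070.68

This is an ordinary annuity: 36 payments of CHF 2,700.00 at the end of each month.
Periodic rate r = 0.105/12 per month; n is counted in months.
PV = PMT × [(1 − (1+r)^−n)/r] = 2,700 × [1 − (1+r)^−36] / r = CHF 83,070.68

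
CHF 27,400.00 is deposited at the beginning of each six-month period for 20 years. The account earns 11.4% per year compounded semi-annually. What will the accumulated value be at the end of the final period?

CHF 4,157,956.82

This is an annuity due: 40 deposits of CHF 27,400.00 at the beginning of each six-month period.
Periodic rate r = 0.114/2 per half-year; n is counted in half-years.
FV = PMT × [((1+r)^n − 1)/r] × (1+r) = 27,400 × [(1+r)^40 − 1] / r × (1+r) = CHF 4,157,956.82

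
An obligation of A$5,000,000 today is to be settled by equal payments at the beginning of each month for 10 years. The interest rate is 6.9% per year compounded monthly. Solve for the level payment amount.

A$57,466.44

Level annuity due; solve PV = PMT × [(1 − (1+r)^−n)/r] × (1+r) for PMT.
Periodic rate r = 0.069/12 per month; n is counted in months.
With n = 120: PMT = 5,000,000 / ([(1 − (1+r)^−n)/r] × (1+r)) = A$57,466.44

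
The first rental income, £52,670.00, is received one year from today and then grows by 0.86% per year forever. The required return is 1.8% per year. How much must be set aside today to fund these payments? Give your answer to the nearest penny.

Periodic rate r = 0.018 per year.
Growing perpetuity (Gordon): PV = PMT₁ / (r − g) = 52,670 / (r − 0.0086) = £5,603,191.49.

£5,603,191.49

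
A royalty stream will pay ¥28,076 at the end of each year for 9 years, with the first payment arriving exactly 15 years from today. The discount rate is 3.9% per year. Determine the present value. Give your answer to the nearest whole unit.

Ordinary annuity of 9 payments, first payment at period 15.
Periodic rate r = 0.039 per year.
The ordinary-annuity PV formula values the stream one period before the first payment (period 14); discount that back 14 periods:
PV₀ = 28,076 × [1 − (1+r)^−9] / r × (1+r)^−14 = ¥122,744

¥122,744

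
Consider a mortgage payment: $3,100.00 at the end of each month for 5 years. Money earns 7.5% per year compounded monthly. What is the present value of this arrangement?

$154,706.46

This is an ordinary annuity: 60 payments of $3,100.00 at the end of each month.
Periodic rate r = 0.075/12 per month; n is counted in months.
PV = PMT × [(1 − (1+r)^−n)/r] = 3,100 × [1 − (1+r)^−60] / r = $154,706.46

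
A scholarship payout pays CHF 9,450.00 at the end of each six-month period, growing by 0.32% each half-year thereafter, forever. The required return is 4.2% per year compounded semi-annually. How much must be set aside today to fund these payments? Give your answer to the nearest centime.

Periodic rate r = 0.042/2 per half-year.
Growing perpetuity (Gordon): PV = PMT₁ / (r − g) = 9,450 / (r − 0.0032) = CHF 530,898.88.

CHF 530,898.88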